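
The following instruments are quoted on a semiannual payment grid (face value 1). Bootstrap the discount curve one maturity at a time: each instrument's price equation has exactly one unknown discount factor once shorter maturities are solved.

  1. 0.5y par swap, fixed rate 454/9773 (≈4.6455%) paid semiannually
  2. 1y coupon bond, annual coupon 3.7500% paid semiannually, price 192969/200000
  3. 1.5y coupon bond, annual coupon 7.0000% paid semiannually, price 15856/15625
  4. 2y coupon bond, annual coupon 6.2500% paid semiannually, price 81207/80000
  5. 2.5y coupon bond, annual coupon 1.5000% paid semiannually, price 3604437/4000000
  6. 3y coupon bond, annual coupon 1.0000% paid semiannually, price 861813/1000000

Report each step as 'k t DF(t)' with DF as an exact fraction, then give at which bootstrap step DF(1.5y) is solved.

1 1/2 9773/10000
2 1 9291/10000
3 3/2 229/250
4 2 2247/2500
5 5/2 8667/10000
6 3 8347/10000
DF(1.5y) is solved at step 3

step 1 [0.5y] swap r/2=227/9773: DF=(1 − 227/9773·(0))/(1+227/9773) = 9773/10000 ≈ 0.977300
step 2 [1y] bond c/2=3/160: DF=(192969/200000 − 3/160·(0.977300))/(1+3/160) = 9291/10000 ≈ 0.929100
step 3 [1.5y] bond c/2=7/200: DF=(15856/15625 − 7/200·(0.977300+0.929100))/(1+7/200) = 229/250 ≈ 0.916000
step 4 [2y] bond c/2=1/32: DF=(81207/80000 − 1/32·(0.977300+0.929100+0.916000))/(1+1/32) = 2247/2500 ≈ 0.898800
step 5 [2.5y] bond c/2=3/400: DF=(3604437/4000000 − 3/400·(0.977300+0.929100+0.916000+0.898800))/(1+3/400) = 8667/10000 ≈ 0.866700
step 6 [3y] bond c/2=1/200: DF=(861813/1000000 − 1/200·(0.977300+0.929100+0.916000+0.898800+0.866700))/(1+1/200) = 8347/10000 ≈ 0.834700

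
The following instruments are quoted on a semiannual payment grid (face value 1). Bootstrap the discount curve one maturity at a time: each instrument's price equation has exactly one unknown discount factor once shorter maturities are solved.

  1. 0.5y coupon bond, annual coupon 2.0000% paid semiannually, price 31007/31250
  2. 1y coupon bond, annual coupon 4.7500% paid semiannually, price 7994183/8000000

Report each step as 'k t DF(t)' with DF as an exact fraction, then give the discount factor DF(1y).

1 1/2 614/625
2 1 9533/10000
DF(1y) = 9533/10000 ≈ 0.953300

step 1 [0.5y] bond c/2=1/100: DF=(31007/31250 − 1/100·(0))/(1+1/100) = 614/625 ≈ 0.982400
step 2 [1y] bond c/2=19/800: DF=(7994183/8000000 − 19/800·(0.982400))/(1+19/800) = 9533/10000 ≈ 0.953300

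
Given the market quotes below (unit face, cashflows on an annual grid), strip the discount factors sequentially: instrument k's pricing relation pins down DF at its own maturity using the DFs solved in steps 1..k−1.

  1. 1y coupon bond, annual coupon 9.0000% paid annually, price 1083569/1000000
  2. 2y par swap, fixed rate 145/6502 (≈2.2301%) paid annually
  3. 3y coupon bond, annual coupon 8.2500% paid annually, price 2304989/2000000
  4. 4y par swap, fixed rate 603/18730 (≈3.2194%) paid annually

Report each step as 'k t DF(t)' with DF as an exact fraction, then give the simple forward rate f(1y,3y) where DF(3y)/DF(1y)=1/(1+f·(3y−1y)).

1 1 9941/10000
2 2 1913/2000
3 3 229/250
4 4 4397/5000
f(1y,3y) = ((9941/10000)/(229/250) − 1)/(2) = 781/18320 ≈ 4.2631%

step 1 [1y] bond c/1=9/100: DF=(1083569/1000000 − 9/100·(0))/(1+9/100) = 9941/10000 ≈ 0.994100
step 2 [2y] swap r/1=145/6502: DF=(1 − 145/6502·(0.994100))/(1+145/6502) = 1913/2000 ≈ 0.956500
step 3 [3y] bond c/1=33/400: DF=(2304989/2000000 − 33/400·(0.994100+0.956500))/(1+33/400) = 229/250 ≈ 0.916000
step 4 [4y] swap r/1=603/18730: DF=(1 − 603/18730·(0.994100+0.956500+0.916000))/(1+603/18730) = 4397/5000 ≈ 0.879400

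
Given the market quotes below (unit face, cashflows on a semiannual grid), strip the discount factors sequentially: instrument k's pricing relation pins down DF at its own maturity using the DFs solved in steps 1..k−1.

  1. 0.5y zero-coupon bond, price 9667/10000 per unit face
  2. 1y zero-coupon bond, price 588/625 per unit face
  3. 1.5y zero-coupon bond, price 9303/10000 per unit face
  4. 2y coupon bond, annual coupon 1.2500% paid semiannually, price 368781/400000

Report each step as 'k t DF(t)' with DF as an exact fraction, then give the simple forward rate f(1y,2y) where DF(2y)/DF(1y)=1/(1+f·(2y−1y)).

1 1/2 9667/10000
2 1 588/625
3 3/2 9303/10000
4 2 4493/5000
f(1y,2y) = ((588/625)/(4493/5000) − 1)/(1) = 211/4493 ≈ 4.6962%

step 1 [0.5y] zero: DF = P = 9667/10000 ≈ 0.966700
step 2 [1y] zero: DF = P = 588/625 ≈ 0.940800
step 3 [1.5y] zero: DF = P = 9303/10000 ≈ 0.930300
step 4 [2y] bond c/2=1/160: DF=(368781/400000 − 1/160·(0.966700+0.940800+0.930300))/(1+1/160) = 4493/5000 ≈ 0.898600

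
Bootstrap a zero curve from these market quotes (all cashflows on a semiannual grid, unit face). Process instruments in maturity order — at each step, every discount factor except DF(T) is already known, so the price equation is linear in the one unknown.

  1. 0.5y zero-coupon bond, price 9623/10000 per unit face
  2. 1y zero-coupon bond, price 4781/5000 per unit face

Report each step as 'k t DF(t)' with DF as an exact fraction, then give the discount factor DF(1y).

1 1/2 9623/10000
2 1 4781/5000
DF(1y) = 4781/5000 ≈ 0.956200

step 1 [0.5y] zero: DF = P = 9623/10000 ≈ 0.962300
step 2 [1y] zero: DF = P = 4781/5000 ≈ 0.956200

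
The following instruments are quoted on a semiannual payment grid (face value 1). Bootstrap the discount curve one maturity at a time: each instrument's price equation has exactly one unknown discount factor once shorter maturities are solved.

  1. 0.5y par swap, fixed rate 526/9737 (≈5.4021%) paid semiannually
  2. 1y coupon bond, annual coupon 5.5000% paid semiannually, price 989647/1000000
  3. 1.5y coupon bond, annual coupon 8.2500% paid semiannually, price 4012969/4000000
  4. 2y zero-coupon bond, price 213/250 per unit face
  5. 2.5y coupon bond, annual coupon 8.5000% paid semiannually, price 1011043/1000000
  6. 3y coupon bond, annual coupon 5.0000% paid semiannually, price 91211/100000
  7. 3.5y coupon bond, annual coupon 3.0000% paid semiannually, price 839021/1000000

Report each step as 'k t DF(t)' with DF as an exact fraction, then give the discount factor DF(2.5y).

1 1/2 9737/10000
2 1 9371/10000
3 3/2 4439/5000
4 2 213/250
5 5/2 821/1000
6 3 488/625
7 7/2 749/1000
DF(2.5y) = 821/1000 ≈ 0.821000

step 1 [0.5y] swap r/2=263/9737: DF=(1 − 263/9737·(0))/(1+263/9737) = 9737/10000 ≈ 0.973700
step 2 [1y] bond c/2=11/400: DF=(989647/1000000 − 11/400·(0.973700))/(1+11/400) = 9371/10000 ≈ 0.937100
step 3 [1.5y] bond c/2=33/800: DF=(4012969/4000000 − 33/800·(0.973700+0.937100))/(1+33/800) = 4439/5000 ≈ 0.887800
step 4 [2y] zero: DF = P = 213/250 ≈ 0.852000
step 5 [2.5y] bond c/2=17/400: DF=(1011043/1000000 − 17/400·(0.973700+0.937100+0.887800+0.852000))/(1+17/400) = 821/1000 ≈ 0.821000
step 6 [3y] bond c/2=1/40: DF=(91211/100000 − 1/40·(0.973700+0.937100+0.887800+0.852000+0.821000))/(1+1/40) = 488/625 ≈ 0.780800
step 7 [3.5y] bond c/2=3/200: DF=(839021/1000000 − 3/200·(0.973700+0.937100+0.887800+0.852000+0.821000+0.780800))/(1+3/200) = 749/1000 ≈ 0.749000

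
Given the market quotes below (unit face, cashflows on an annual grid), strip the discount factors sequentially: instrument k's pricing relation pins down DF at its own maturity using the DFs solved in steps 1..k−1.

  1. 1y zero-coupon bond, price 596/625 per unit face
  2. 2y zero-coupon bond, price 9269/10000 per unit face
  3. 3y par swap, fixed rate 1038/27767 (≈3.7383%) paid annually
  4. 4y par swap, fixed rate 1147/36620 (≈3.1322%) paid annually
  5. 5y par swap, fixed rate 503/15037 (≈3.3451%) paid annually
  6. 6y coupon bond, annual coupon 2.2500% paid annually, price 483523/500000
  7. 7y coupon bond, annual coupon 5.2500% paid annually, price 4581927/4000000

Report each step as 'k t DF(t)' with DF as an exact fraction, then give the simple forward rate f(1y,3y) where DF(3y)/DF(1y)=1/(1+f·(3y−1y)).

1 1 596/625
2 2 9269/10000
3 3 4481/5000
4 4 8853/10000
5 5 8491/10000
6 6 1693/2000
7 7 8211/10000
f(1y,3y) = ((596/625)/(4481/5000) − 1)/(2) = 287/8962 ≈ 3.2024%

step 1 [1y] zero: DF = P = 596/625 ≈ 0.953600
step 2 [2y] zero: DF = P = 9269/10000 ≈ 0.926900
step 3 [3y] swap r/1=1038/27767: DF=(1 − 1038/27767·(0.953600+0.926900))/(1+1038/27767) = 4481/5000 ≈ 0.896200
step 4 [4y] swap r/1=1147/36620: DF=(1 − 1147/36620·(0.953600+0.926900+0.896200))/(1+1147/36620) = 8853/10000 ≈ 0.885300
step 5 [5y] swap r/1=503/15037: DF=(1 − 503/15037·(0.953600+0.926900+0.896200+0.885300))/(1+503/15037) = 8491/10000 ≈ 0.849100
step 6 [6y] bond c/1=9/400: DF=(483523/500000 − 9/400·(0.953600+0.926900+0.896200+0.885300+0.849100))/(1+9/400) = 1693/2000 ≈ 0.846500
step 7 [7y] bond c/1=21/400: DF=(4581927/4000000 − 21/400·(0.953600+0.926900+0.896200+0.885300+0.849100+0.846500))/(1+21/400) = 8211/10000 ≈ 0.821100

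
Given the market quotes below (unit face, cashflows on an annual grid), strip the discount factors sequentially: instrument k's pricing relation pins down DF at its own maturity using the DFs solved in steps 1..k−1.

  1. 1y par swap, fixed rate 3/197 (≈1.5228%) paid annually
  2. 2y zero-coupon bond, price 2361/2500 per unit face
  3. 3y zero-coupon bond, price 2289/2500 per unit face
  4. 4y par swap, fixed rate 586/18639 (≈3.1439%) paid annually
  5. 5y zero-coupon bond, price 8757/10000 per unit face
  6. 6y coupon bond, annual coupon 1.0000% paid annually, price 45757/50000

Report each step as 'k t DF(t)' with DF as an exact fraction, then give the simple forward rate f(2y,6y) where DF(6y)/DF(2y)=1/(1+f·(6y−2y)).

step 1 [1y] swap r/1=3/197: DF=(1 − 3/197·(0))/(1+3/197) = 197/200 ≈ 0.985000
step 2 [2y] zero: DF = P = 2361/2500 ≈ 0.944400
step 3 [3y] zero: DF = P = 2289/2500 ≈ 0.915600
step 4 [4y] swap r/1=586/18639: DF=(1 − 586/18639·(0.985000+0.944400+0.915600))/(1+586/18639) = 2207/2500 ≈ 0.882800
step 5 [5y] zero: DF = P = 8757/10000 ≈ 0.875700
step 6 [6y] bond c/1=1/100: DF=(45757/50000 − 1/100·(0.985000+0.944400+0.915600+0.882800+0.875700))/(1+1/100) = 1721/2000 ≈ 0.860500

1 1 197/200
2 2 2361/2500
3 3 2289/2500
4 4 2207/2500
5 5 8757/10000
6 6 1721/2000
f(2y,6y) = ((2361/2500)/(1721/2000) − 1)/(4) = 839/34420 ≈ 2.4375%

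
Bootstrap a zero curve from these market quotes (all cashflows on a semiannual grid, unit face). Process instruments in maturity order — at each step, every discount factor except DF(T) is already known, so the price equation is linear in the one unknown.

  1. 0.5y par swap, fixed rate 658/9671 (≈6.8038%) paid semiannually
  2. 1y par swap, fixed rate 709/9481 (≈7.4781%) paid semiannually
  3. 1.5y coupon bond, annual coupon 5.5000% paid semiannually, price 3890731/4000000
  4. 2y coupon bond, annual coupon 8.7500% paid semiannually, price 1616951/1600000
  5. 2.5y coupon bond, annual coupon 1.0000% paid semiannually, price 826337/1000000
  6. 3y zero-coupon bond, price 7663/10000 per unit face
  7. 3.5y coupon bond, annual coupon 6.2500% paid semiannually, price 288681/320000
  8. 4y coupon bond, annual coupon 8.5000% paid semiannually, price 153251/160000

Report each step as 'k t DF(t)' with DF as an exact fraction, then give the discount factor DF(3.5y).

1 1/2 9671/10000
2 1 9291/10000
3 3/2 8959/10000
4 2 532/625
5 5/2 8041/10000
6 3 7663/10000
7 7/2 448/625
8 4 677/1000
DF(3.5y) = 448/625 ≈ 0.716800

step 1 [0.5y] swap r/2=329/9671: DF=(1 − 329/9671·(0))/(1+329/9671) = 9671/10000 ≈ 0.967100
step 2 [1y] swap r/2=709/18962: DF=(1 − 709/18962·(0.967100))/(1+709/18962) = 9291/10000 ≈ 0.929100
step 3 [1.5y] bond c/2=11/400: DF=(3890731/4000000 − 11/400·(0.967100+0.929100))/(1+11/400) = 8959/10000 ≈ 0.895900
step 4 [2y] bond c/2=7/160: DF=(1616951/1600000 − 7/160·(0.967100+0.929100+0.895900))/(1+7/160) = 532/625 ≈ 0.851200
step 5 [2.5y] bond c/2=1/200: DF=(826337/1000000 − 1/200·(0.967100+0.929100+0.895900+0.851200))/(1+1/200) = 8041/10000 ≈ 0.804100
step 6 [3y] zero: DF = P = 7663/10000 ≈ 0.766300
step 7 [3.5y] bond c/2=1/32: DF=(288681/320000 − 1/32·(0.967100+0.929100+0.895900+0.851200+0.804100+0.766300))/(1+1/32) = 448/625 ≈ 0.716800
step 8 [4y] bond c/2=17/400: DF=(153251/160000 − 17/400·(0.967100+0.929100+0.895900+0.851200+0.804100+0.766300+0.716800))/(1+17/400) = 677/1000 ≈ 0.677000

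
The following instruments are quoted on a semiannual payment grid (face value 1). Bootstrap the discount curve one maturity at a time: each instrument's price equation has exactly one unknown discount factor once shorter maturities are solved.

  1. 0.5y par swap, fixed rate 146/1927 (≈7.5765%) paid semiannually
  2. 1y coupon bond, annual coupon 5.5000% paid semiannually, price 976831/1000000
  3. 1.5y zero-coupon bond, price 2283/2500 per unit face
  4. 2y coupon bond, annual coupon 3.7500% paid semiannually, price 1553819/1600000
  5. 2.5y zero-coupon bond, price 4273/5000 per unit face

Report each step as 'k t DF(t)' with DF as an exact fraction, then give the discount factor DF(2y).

step 1 [0.5y] swap r/2=73/1927: DF=(1 − 73/1927·(0))/(1+73/1927) = 1927/2000 ≈ 0.963500
step 2 [1y] bond c/2=11/400: DF=(976831/1000000 − 11/400·(0.963500))/(1+11/400) = 9249/10000 ≈ 0.924900
step 3 [1.5y] zero: DF = P = 2283/2500 ≈ 0.913200
step 4 [2y] bond c/2=3/160: DF=(1553819/1600000 − 3/160·(0.963500+0.924900+0.913200))/(1+3/160) = 9017/10000 ≈ 0.901700
step 5 [2.5y] zero: DF = P = 4273/5000 ≈ 0.854600

1 1/2 1927/2000
2 1 9249/10000
3 3/2 2283/2500
4 2 9017/10000
5 5/2 4273/5000
DF(2y) = 9017/10000 ≈ 0.901700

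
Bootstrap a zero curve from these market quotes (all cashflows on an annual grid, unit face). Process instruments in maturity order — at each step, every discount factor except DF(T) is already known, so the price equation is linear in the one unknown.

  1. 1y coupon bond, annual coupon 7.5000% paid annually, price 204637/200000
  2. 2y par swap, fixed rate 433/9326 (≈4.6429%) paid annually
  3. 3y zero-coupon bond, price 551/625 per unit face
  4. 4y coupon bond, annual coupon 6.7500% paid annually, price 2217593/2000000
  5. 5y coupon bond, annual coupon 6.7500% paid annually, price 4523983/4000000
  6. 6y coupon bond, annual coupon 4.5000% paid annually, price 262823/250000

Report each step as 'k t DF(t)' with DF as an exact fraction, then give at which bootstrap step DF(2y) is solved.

1 1 4759/5000
2 2 4567/5000
3 3 551/625
4 4 173/200
5 5 8311/10000
6 6 8147/10000
DF(2y) is solved at step 2

step 1 [1y] bond c/1=3/40: DF=(204637/200000 − 3/40·(0))/(1+3/40) = 4759/5000 ≈ 0.951800
step 2 [2y] swap r/1=433/9326: DF=(1 − 433/9326·(0.951800))/(1+433/9326) = 4567/5000 ≈ 0.913400
step 3 [3y] zero: DF = P = 551/625 ≈ 0.881600
step 4 [4y] bond c/1=27/400: DF=(2217593/2000000 − 27/400·(0.951800+0.913400+0.881600))/(1+27/400) = 173/200 ≈ 0.865000
step 5 [5y] bond c/1=27/400: DF=(4523983/4000000 − 27/400·(0.951800+0.913400+0.881600+0.865000))/(1+27/400) = 8311/10000 ≈ 0.831100
step 6 [6y] bond c/1=9/200: DF=(262823/250000 − 9/200·(0.951800+0.913400+0.881600+0.865000+0.831100))/(1+9/200) = 8147/10000 ≈ 0.814700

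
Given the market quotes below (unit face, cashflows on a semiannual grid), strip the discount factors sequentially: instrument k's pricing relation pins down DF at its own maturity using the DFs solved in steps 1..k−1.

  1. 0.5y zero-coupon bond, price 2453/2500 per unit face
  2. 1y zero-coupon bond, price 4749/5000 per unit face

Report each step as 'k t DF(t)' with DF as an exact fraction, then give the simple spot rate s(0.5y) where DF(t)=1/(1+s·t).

step 1 [0.5y] zero: DF = P = 2453/2500 ≈ 0.981200
step 2 [1y] zero: DF = P = 4749/5000 ≈ 0.949800

1 1/2 2453/2500
2 1 4749/5000
s(0.5y) = (1/(2453/2500) − 1)/(1/2) = 94/2453 ≈ 3.8320%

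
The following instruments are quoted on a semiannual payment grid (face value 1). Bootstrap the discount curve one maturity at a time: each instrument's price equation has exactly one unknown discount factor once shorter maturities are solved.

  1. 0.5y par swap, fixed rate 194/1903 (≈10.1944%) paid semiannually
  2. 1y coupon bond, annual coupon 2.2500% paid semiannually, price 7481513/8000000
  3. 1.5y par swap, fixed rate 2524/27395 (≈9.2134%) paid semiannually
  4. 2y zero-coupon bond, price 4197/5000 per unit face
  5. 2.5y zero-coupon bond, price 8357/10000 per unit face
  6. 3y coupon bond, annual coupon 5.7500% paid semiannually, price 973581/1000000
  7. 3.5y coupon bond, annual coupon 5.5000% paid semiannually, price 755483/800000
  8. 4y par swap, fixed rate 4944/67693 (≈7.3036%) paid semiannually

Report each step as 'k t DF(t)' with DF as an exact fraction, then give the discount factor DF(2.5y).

1 1/2 1903/2000
2 1 4571/5000
3 3/2 4369/5000
4 2 4197/5000
5 5/2 8357/10000
6 3 823/1000
7 7/2 7789/10000
8 4 941/1250
DF(2.5y) = 8357/10000 ≈ 0.835700

step 1 [0.5y] swap r/2=97/1903: DF=(1 − 97/1903·(0))/(1+97/1903) = 1903/2000 ≈ 0.951500
step 2 [1y] bond c/2=9/800: DF=(7481513/8000000 − 9/800·(0.951500))/(1+9/800) = 4571/5000 ≈ 0.914200
step 3 [1.5y] swap r/2=1262/27395: DF=(1 − 1262/27395·(0.951500+0.914200))/(1+1262/27395) = 4369/5000 ≈ 0.873800
step 4 [2y] zero: DF = P = 4197/5000 ≈ 0.839400
step 5 [2.5y] zero: DF = P = 8357/10000 ≈ 0.835700
step 6 [3y] bond c/2=23/800: DF=(973581/1000000 − 23/800·(0.951500+0.914200+0.873800+0.839400+0.835700))/(1+23/800) = 823/1000 ≈ 0.823000
step 7 [3.5y] bond c/2=11/400: DF=(755483/800000 − 11/400·(0.951500+0.914200+0.873800+0.839400+0.835700+0.823000))/(1+11/400) = 7789/10000 ≈ 0.778900
step 8 [4y] swap r/2=2472/67693: DF=(1 − 2472/67693·(0.951500+0.914200+0.873800+0.839400+0.835700+0.823000+0.778900))/(1+2472/67693) = 941/1250 ≈ 0.752800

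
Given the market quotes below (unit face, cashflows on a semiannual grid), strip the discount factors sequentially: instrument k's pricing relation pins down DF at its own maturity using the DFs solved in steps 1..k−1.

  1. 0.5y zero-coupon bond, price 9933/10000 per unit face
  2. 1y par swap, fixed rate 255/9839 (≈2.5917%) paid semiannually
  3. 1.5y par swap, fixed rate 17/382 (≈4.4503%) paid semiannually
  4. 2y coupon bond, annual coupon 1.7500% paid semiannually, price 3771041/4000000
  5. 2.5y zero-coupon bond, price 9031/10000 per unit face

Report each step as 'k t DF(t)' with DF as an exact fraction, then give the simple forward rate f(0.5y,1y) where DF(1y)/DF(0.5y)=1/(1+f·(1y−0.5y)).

1 1/2 9933/10000
2 1 1949/2000
3 3/2 4677/5000
4 2 4547/5000
5 5/2 9031/10000
f(0.5y,1y) = ((9933/10000)/(1949/2000) − 1)/(1/2) = 376/9745 ≈ 3.8584%

step 1 [0.5y] zero: DF = P = 9933/10000 ≈ 0.993300
step 2 [1y] swap r/2=255/19678: DF=(1 − 255/19678·(0.993300))/(1+255/19678) = 1949/2000 ≈ 0.974500
step 3 [1.5y] swap r/2=17/764: DF=(1 − 17/764·(0.993300+0.974500))/(1+17/764) = 4677/5000 ≈ 0.935400
step 4 [2y] bond c/2=7/800: DF=(3771041/4000000 − 7/800·(0.993300+0.974500+0.935400))/(1+7/800) = 4547/5000 ≈ 0.909400
step 5 [2.5y] zero: DF = P = 9031/10000 ≈ 0.903100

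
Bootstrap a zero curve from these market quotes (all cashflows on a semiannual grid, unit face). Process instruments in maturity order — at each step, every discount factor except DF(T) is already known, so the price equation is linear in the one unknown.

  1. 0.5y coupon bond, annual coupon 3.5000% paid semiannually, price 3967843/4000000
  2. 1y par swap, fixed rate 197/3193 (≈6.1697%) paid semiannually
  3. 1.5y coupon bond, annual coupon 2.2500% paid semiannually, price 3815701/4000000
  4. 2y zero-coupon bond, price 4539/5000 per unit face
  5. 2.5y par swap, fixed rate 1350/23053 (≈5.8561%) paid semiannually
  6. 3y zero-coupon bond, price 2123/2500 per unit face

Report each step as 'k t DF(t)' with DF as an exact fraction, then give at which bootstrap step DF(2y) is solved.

1 1/2 9749/10000
2 1 9409/10000
3 3/2 461/500
4 2 4539/5000
5 5/2 173/200
6 3 2123/2500
DF(2y) is solved at step 4

step 1 [0.5y] bond c/2=7/400: DF=(3967843/4000000 − 7/400·(0))/(1+7/400) = 9749/10000 ≈ 0.974900
step 2 [1y] swap r/2=197/6386: DF=(1 − 197/6386·(0.974900))/(1+197/6386) = 9409/10000 ≈ 0.940900
step 3 [1.5y] bond c/2=9/800: DF=(3815701/4000000 − 9/800·(0.974900+0.940900))/(1+9/800) = 461/500 ≈ 0.922000
step 4 [2y] zero: DF = P = 4539/5000 ≈ 0.907800
step 5 [2.5y] swap r/2=675/23053: DF=(1 − 675/23053·(0.974900+0.940900+0.922000+0.907800))/(1+675/23053) = 173/200 ≈ 0.865000
step 6 [3y] zero: DF = P = 2123/2500 ≈ 0.849200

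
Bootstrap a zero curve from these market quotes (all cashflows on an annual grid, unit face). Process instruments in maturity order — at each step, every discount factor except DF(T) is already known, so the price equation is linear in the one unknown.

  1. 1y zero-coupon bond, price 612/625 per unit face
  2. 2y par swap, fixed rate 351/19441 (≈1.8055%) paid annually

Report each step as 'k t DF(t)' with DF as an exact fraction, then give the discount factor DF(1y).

1 1 612/625
2 2 9649/10000
DF(1y) = 612/625 ≈ 0.979200

step 1 [1y] zero: DF = P = 612/625 ≈ 0.979200
step 2 [2y] swap r/1=351/19441: DF=(1 − 351/19441·(0.979200))/(1+351/19441) = 9649/10000 ≈ 0.964900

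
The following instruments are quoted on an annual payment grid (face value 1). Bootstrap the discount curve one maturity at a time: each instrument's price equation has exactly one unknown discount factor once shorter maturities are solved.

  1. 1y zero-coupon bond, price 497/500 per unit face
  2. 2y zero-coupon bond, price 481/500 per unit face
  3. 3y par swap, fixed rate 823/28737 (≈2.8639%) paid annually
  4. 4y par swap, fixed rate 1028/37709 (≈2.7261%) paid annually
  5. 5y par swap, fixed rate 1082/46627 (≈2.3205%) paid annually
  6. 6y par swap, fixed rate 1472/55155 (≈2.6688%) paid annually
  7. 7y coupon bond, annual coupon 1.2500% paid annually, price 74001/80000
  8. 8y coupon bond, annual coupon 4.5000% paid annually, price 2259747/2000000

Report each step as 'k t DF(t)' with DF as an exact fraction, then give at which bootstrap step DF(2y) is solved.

step 1 [1y] zero: DF = P = 497/500 ≈ 0.994000
step 2 [2y] zero: DF = P = 481/500 ≈ 0.962000
step 3 [3y] swap r/1=823/28737: DF=(1 − 823/28737·(0.994000+0.962000))/(1+823/28737) = 9177/10000 ≈ 0.917700
step 4 [4y] swap r/1=1028/37709: DF=(1 − 1028/37709·(0.994000+0.962000+0.917700))/(1+1028/37709) = 2243/2500 ≈ 0.897200
step 5 [5y] swap r/1=1082/46627: DF=(1 − 1082/46627·(0.994000+0.962000+0.917700+0.897200))/(1+1082/46627) = 4459/5000 ≈ 0.891800
step 6 [6y] swap r/1=1472/55155: DF=(1 − 1472/55155·(0.994000+0.962000+0.917700+0.897200+0.891800))/(1+1472/55155) = 533/625 ≈ 0.852800
step 7 [7y] bond c/1=1/80: DF=(74001/80000 − 1/80·(0.994000+0.962000+0.917700+0.897200+0.891800+0.852800))/(1+1/80) = 1691/2000 ≈ 0.845500
step 8 [8y] bond c/1=9/200: DF=(2259747/2000000 − 9/200·(0.994000+0.962000+0.917700+0.897200+0.891800+0.852800+0.845500))/(1+9/200) = 8073/10000 ≈ 0.807300

1 1 497/500
2 2 481/500
3 3 9177/10000
4 4 2243/2500
5 5 4459/5000
6 6 533/625
7 7 1691/2000
8 8 8073/10000
DF(2y) is solved at step 2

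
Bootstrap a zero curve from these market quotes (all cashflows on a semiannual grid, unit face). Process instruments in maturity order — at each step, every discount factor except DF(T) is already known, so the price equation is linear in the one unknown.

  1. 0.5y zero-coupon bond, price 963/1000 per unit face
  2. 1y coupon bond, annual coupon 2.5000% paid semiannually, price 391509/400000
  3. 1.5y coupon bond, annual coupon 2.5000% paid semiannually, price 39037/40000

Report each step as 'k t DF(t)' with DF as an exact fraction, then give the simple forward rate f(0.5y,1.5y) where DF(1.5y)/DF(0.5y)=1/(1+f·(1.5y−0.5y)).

1 1/2 963/1000
2 1 2387/2500
3 3/2 4701/5000
f(0.5y,1.5y) = ((963/1000)/(4701/5000) − 1)/(1) = 38/1567 ≈ 2.4250%

step 1 [0.5y] zero: DF = P = 963/1000 ≈ 0.963000
step 2 [1y] bond c/2=1/80: DF=(391509/400000 − 1/80·(0.963000))/(1+1/80) = 2387/2500 ≈ 0.954800
step 3 [1.5y] bond c/2=1/80: DF=(39037/40000 − 1/80·(0.963000+0.954800))/(1+1/80) = 4701/5000 ≈ 0.940200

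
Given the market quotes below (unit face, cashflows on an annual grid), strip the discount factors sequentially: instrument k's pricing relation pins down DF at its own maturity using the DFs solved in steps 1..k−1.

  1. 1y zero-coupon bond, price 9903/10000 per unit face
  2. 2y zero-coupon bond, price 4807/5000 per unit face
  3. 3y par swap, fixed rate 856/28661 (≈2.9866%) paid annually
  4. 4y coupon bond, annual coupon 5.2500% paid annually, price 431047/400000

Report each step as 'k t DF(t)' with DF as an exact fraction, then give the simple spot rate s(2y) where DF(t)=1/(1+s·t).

1 1 9903/10000
2 2 4807/5000
3 3 1143/1250
4 4 8809/10000
s(2y) = (1/(4807/5000) − 1)/(2) = 193/9614 ≈ 2.0075%

step 1 [1y] zero: DF = P = 9903/10000 ≈ 0.990300
step 2 [2y] zero: DF = P = 4807/5000 ≈ 0.961400
step 3 [3y] swap r/1=856/28661: DF=(1 − 856/28661·(0.990300+0.961400))/(1+856/28661) = 1143/1250 ≈ 0.914400
step 4 [4y] bond c/1=21/400: DF=(431047/400000 − 21/400·(0.990300+0.961400+0.914400))/(1+21/400) = 8809/10000 ≈ 0.880900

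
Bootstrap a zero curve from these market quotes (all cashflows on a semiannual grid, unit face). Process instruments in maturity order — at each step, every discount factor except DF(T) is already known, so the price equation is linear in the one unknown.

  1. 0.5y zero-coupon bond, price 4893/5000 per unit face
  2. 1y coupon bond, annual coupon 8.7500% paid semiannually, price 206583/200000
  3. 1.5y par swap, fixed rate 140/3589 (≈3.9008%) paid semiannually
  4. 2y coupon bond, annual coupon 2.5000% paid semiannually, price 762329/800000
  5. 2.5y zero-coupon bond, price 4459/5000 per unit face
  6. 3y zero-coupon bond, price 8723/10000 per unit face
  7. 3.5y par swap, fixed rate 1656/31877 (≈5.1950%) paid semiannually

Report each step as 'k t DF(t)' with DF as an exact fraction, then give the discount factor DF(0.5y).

1 1/2 4893/5000
2 1 4743/5000
3 3/2 118/125
4 2 9057/10000
5 5/2 4459/5000
6 3 8723/10000
7 7/2 1043/1250
DF(0.5y) = 4893/5000 ≈ 0.978600

step 1 [0.5y] zero: DF = P = 4893/5000 ≈ 0.978600
step 2 [1y] bond c/2=7/160: DF=(206583/200000 − 7/160·(0.978600))/(1+7/160) = 4743/5000 ≈ 0.948600
step 3 [1.5y] swap r/2=70/3589: DF=(1 − 70/3589·(0.978600+0.948600))/(1+70/3589) = 118/125 ≈ 0.944000
step 4 [2y] bond c/2=1/80: DF=(762329/800000 − 1/80·(0.978600+0.948600+0.944000))/(1+1/80) = 9057/10000 ≈ 0.905700
step 5 [2.5y] zero: DF = P = 4459/5000 ≈ 0.891800
step 6 [3y] zero: DF = P = 8723/10000 ≈ 0.872300
step 7 [3.5y] swap r/2=828/31877: DF=(1 − 828/31877·(0.978600+0.948600+0.944000+0.905700+0.891800+0.872300))/(1+828/31877) = 1043/1250 ≈ 0.834400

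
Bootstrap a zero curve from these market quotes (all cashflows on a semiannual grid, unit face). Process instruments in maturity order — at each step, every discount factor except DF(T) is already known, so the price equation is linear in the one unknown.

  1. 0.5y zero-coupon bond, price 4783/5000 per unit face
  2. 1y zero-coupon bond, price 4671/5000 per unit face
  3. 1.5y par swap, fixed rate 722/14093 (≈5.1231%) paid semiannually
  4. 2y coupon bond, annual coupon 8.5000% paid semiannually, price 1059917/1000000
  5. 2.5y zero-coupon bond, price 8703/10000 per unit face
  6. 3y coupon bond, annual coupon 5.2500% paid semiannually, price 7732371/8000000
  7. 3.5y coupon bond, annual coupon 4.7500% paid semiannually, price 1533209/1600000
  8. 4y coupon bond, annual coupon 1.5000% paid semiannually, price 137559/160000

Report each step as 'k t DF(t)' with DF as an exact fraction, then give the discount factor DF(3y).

1 1/2 4783/5000
2 1 4671/5000
3 3/2 4639/5000
4 2 4509/5000
5 5/2 8703/10000
6 3 2061/2500
7 7/2 1013/1250
8 4 807/1000
DF(3y) = 2061/2500 ≈ 0.824400

step 1 [0.5y] zero: DF = P = 4783/5000 ≈ 0.956600
step 2 [1y] zero: DF = P = 4671/5000 ≈ 0.934200
step 3 [1.5y] swap r/2=361/14093: DF=(1 − 361/14093·(0.956600+0.934200))/(1+361/14093) = 4639/5000 ≈ 0.927800
step 4 [2y] bond c/2=17/400: DF=(1059917/1000000 − 17/400·(0.956600+0.934200+0.927800))/(1+17/400) = 4509/5000 ≈ 0.901800
step 5 [2.5y] zero: DF = P = 8703/10000 ≈ 0.870300
step 6 [3y] bond c/2=21/800: DF=(7732371/8000000 − 21/800·(0.956600+0.934200+0.927800+0.901800+0.870300))/(1+21/800) = 2061/2500 ≈ 0.824400
step 7 [3.5y] bond c/2=19/800: DF=(1533209/1600000 − 19/800·(0.956600+0.934200+0.927800+0.901800+0.870300+0.824400))/(1+19/800) = 1013/1250 ≈ 0.810400
step 8 [4y] bond c/2=3/400: DF=(137559/160000 − 3/400·(0.956600+0.934200+0.927800+0.901800+0.870300+0.824400+0.810400))/(1+3/400) = 807/1000 ≈ 0.807000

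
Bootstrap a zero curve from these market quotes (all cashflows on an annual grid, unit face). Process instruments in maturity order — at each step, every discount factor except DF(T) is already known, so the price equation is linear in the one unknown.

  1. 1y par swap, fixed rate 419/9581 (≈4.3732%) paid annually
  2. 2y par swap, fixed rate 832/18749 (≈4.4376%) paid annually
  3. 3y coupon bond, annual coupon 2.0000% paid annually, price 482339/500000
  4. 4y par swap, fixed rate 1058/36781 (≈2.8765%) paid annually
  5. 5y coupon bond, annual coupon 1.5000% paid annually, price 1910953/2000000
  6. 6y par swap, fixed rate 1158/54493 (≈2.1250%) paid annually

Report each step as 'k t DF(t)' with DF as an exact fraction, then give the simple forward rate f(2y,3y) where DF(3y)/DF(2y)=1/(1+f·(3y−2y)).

1 1 9581/10000
2 2 573/625
3 3 909/1000
4 4 4471/5000
5 5 887/1000
6 6 4421/5000
f(2y,3y) = ((573/625)/(909/1000) − 1)/(1) = 13/1515 ≈ 0.8581%

step 1 [1y] swap r/1=419/9581: DF=(1 − 419/9581·(0))/(1+419/9581) = 9581/10000 ≈ 0.958100
step 2 [2y] swap r/1=832/18749: DF=(1 − 832/18749·(0.958100))/(1+832/18749) = 573/625 ≈ 0.916800
step 3 [3y] bond c/1=1/50: DF=(482339/500000 − 1/50·(0.958100+0.916800))/(1+1/50) = 909/1000 ≈ 0.909000
step 4 [4y] swap r/1=1058/36781: DF=(1 − 1058/36781·(0.958100+0.916800+0.909000))/(1+1058/36781) = 4471/5000 ≈ 0.894200
step 5 [5y] bond c/1=3/200: DF=(1910953/2000000 − 3/200·(0.958100+0.916800+0.909000+0.894200))/(1+3/200) = 887/1000 ≈ 0.887000
step 6 [6y] swap r/1=1158/54493: DF=(1 − 1158/54493·(0.958100+0.916800+0.909000+0.894200+0.887000))/(1+1158/54493) = 4421/5000 ≈ 0.884200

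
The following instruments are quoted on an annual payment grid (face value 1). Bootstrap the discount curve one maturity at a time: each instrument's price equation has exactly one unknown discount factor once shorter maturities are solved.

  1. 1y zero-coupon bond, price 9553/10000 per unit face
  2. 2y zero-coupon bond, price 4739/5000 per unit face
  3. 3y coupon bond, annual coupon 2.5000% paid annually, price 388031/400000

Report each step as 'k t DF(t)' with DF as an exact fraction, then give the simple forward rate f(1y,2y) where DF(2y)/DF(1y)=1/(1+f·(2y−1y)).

1 1 9553/10000
2 2 4739/5000
3 3 9/10
f(1y,2y) = ((9553/10000)/(4739/5000) − 1)/(1) = 75/9478 ≈ 0.7913%

step 1 [1y] zero: DF = P = 9553/10000 ≈ 0.955300
step 2 [2y] zero: DF = P = 4739/5000 ≈ 0.947800
step 3 [3y] bond c/1=1/40: DF=(388031/400000 − 1/40·(0.955300+0.947800))/(1+1/40) = 9/10 ≈ 0.900000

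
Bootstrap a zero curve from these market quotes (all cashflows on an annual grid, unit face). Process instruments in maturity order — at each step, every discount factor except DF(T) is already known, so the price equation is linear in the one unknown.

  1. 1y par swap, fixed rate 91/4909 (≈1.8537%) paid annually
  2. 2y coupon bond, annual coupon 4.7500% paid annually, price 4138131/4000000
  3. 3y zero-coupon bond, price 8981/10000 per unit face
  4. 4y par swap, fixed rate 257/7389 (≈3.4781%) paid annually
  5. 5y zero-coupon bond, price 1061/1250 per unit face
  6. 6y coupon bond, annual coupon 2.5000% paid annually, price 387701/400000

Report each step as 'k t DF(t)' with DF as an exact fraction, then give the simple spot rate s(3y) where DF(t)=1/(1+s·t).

1 1 4909/5000
2 2 9431/10000
3 3 8981/10000
4 4 1743/2000
5 5 1061/1250
6 6 2087/2500
s(3y) = (1/(8981/10000) − 1)/(3) = 1019/26943 ≈ 3.7821%

step 1 [1y] swap r/1=91/4909: DF=(1 − 91/4909·(0))/(1+91/4909) = 4909/5000 ≈ 0.981800
step 2 [2y] bond c/1=19/400: DF=(4138131/4000000 − 19/400·(0.981800))/(1+19/400) = 9431/10000 ≈ 0.943100
step 3 [3y] zero: DF = P = 8981/10000 ≈ 0.898100
step 4 [4y] swap r/1=257/7389: DF=(1 − 257/7389·(0.981800+0.943100+0.898100))/(1+257/7389) = 1743/2000 ≈ 0.871500
step 5 [5y] zero: DF = P = 1061/1250 ≈ 0.848800
step 6 [6y] bond c/1=1/40: DF=(387701/400000 − 1/40·(0.981800+0.943100+0.898100+0.871500+0.848800))/(1+1/40) = 2087/2500 ≈ 0.834800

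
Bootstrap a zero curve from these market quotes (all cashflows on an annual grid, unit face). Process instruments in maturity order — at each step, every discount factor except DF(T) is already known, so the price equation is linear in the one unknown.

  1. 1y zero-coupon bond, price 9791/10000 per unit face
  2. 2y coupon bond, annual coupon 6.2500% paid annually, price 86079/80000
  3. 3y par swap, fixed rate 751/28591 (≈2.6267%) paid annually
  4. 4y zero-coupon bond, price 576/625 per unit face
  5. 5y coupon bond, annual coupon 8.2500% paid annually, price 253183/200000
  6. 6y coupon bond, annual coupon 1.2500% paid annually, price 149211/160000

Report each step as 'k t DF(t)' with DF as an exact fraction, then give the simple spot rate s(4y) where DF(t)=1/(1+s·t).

1 1 9791/10000
2 2 9551/10000
3 3 9249/10000
4 4 576/625
5 5 8813/10000
6 6 1727/2000
s(4y) = (1/(576/625) − 1)/(4) = 49/2304 ≈ 2.1267%

step 1 [1y] zero: DF = P = 9791/10000 ≈ 0.979100
step 2 [2y] bond c/1=1/16: DF=(86079/80000 − 1/16·(0.979100))/(1+1/16) = 9551/10000 ≈ 0.955100
step 3 [3y] swap r/1=751/28591: DF=(1 − 751/28591·(0.979100+0.955100))/(1+751/28591) = 9249/10000 ≈ 0.924900
step 4 [4y] zero: DF = P = 576/625 ≈ 0.921600
step 5 [5y] bond c/1=33/400: DF=(253183/200000 − 33/400·(0.979100+0.955100+0.924900+0.921600))/(1+33/400) = 8813/10000 ≈ 0.881300
step 6 [6y] bond c/1=1/80: DF=(149211/160000 − 1/80·(0.979100+0.955100+0.924900+0.921600+0.881300))/(1+1/80) = 1727/2000 ≈ 0.863500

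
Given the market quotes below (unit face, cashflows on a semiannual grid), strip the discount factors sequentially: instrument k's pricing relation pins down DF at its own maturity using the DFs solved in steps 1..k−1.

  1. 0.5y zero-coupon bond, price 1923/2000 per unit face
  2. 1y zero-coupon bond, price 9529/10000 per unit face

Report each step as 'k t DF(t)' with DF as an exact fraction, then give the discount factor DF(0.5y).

step 1 [0.5y] zero: DF = P = 1923/2000 ≈ 0.961500
step 2 [1y] zero: DF = P = 9529/10000 ≈ 0.952900

1 1/2 1923/2000
2 1 9529/10000
DF(0.5y) = 1923/2000 ≈ 0.961500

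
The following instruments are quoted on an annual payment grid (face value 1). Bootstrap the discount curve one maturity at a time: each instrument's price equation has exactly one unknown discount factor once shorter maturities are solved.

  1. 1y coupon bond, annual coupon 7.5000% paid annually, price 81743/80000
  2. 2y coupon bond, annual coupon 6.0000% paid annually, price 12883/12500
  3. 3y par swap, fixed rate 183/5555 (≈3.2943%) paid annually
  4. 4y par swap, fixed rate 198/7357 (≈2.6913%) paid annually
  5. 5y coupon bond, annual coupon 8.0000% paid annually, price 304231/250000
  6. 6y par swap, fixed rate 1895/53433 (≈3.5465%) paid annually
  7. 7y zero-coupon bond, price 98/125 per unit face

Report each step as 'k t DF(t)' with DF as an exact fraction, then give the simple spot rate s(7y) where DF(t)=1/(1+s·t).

step 1 [1y] bond c/1=3/40: DF=(81743/80000 − 3/40·(0))/(1+3/40) = 1901/2000 ≈ 0.950500
step 2 [2y] bond c/1=3/50: DF=(12883/12500 − 3/50·(0.950500))/(1+3/50) = 1837/2000 ≈ 0.918500
step 3 [3y] swap r/1=183/5555: DF=(1 − 183/5555·(0.950500+0.918500))/(1+183/5555) = 1817/2000 ≈ 0.908500
step 4 [4y] swap r/1=198/7357: DF=(1 − 198/7357·(0.950500+0.918500+0.908500))/(1+198/7357) = 901/1000 ≈ 0.901000
step 5 [5y] bond c/1=2/25: DF=(304231/250000 − 2/25·(0.950500+0.918500+0.908500+0.901000))/(1+2/25) = 8543/10000 ≈ 0.854300
step 6 [6y] swap r/1=1895/53433: DF=(1 − 1895/53433·(0.950500+0.918500+0.908500+0.901000+0.854300))/(1+1895/53433) = 1621/2000 ≈ 0.810500
step 7 [7y] zero: DF = P = 98/125 ≈ 0.784000

1 1 1901/2000
2 2 1837/2000
3 3 1817/2000
4 4 901/1000
5 5 8543/10000
6 6 1621/2000
7 7 98/125
s(7y) = (1/(98/125) − 1)/(7) = 27/686 ≈ 3.9359%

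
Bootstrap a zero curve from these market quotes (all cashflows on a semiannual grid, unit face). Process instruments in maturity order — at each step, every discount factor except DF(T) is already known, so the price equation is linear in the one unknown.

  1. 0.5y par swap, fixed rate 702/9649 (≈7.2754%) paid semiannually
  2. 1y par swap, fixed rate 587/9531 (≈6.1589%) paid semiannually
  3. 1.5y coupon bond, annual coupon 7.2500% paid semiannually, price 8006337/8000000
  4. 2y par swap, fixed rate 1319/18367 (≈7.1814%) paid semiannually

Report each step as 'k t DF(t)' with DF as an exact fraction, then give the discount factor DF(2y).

step 1 [0.5y] swap r/2=351/9649: DF=(1 − 351/9649·(0))/(1+351/9649) = 9649/10000 ≈ 0.964900
step 2 [1y] swap r/2=587/19062: DF=(1 − 587/19062·(0.964900))/(1+587/19062) = 9413/10000 ≈ 0.941300
step 3 [1.5y] bond c/2=29/800: DF=(8006337/8000000 − 29/800·(0.964900+0.941300))/(1+29/800) = 8991/10000 ≈ 0.899100
step 4 [2y] swap r/2=1319/36734: DF=(1 − 1319/36734·(0.964900+0.941300+0.899100))/(1+1319/36734) = 8681/10000 ≈ 0.868100

1 1/2 9649/10000
2 1 9413/10000
3 3/2 8991/10000
4 2 8681/10000
DF(2y) = 8681/10000 ≈ 0.868100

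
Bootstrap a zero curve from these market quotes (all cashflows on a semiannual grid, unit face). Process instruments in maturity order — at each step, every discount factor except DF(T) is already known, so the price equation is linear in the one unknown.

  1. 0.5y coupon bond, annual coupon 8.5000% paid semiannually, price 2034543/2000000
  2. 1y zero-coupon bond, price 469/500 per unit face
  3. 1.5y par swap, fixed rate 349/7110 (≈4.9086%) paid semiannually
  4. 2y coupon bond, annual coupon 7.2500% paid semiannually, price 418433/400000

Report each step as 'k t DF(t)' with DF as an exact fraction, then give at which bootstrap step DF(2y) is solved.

1 1/2 4879/5000
2 1 469/500
3 3/2 4651/5000
4 2 91/100
DF(2y) is solved at step 4

step 1 [0.5y] bond c/2=17/400: DF=(2034543/2000000 − 17/400·(0))/(1+17/400) = 4879/5000 ≈ 0.975800
step 2 [1y] zero: DF = P = 469/500 ≈ 0.938000
step 3 [1.5y] swap r/2=349/14220: DF=(1 − 349/14220·(0.975800+0.938000))/(1+349/14220) = 4651/5000 ≈ 0.930200
step 4 [2y] bond c/2=29/800: DF=(418433/400000 − 29/800·(0.975800+0.938000+0.930200))/(1+29/800) = 91/100 ≈ 0.910000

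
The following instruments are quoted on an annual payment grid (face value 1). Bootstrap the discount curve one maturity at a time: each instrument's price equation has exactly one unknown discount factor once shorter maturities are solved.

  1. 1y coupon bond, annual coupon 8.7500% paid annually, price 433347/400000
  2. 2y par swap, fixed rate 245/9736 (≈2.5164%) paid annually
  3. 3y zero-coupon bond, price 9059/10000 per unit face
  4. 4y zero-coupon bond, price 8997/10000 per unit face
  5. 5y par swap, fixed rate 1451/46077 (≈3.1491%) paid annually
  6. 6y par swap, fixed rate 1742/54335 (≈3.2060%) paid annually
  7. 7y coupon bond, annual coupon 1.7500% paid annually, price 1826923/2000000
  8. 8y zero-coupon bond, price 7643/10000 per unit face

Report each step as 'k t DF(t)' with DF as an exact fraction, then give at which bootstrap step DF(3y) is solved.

1 1 4981/5000
2 2 951/1000
3 3 9059/10000
4 4 8997/10000
5 5 8549/10000
6 6 4129/5000
7 7 8043/10000
8 8 7643/10000
DF(3y) is solved at step 3

step 1 [1y] bond c/1=7/80: DF=(433347/400000 − 7/80·(0))/(1+7/80) = 4981/5000 ≈ 0.996200
step 2 [2y] swap r/1=245/9736: DF=(1 − 245/9736·(0.996200))/(1+245/9736) = 951/1000 ≈ 0.951000
step 3 [3y] zero: DF = P = 9059/10000 ≈ 0.905900
step 4 [4y] zero: DF = P = 8997/10000 ≈ 0.899700
step 5 [5y] swap r/1=1451/46077: DF=(1 − 1451/46077·(0.996200+0.951000+0.905900+0.899700))/(1+1451/46077) = 8549/10000 ≈ 0.854900
step 6 [6y] swap r/1=1742/54335: DF=(1 − 1742/54335·(0.996200+0.951000+0.905900+0.899700+0.854900))/(1+1742/54335) = 4129/5000 ≈ 0.825800
step 7 [7y] bond c/1=7/400: DF=(1826923/2000000 − 7/400·(0.996200+0.951000+0.905900+0.899700+0.854900+0.825800))/(1+7/400) = 8043/10000 ≈ 0.804300
step 8 [8y] zero: DF = P = 7643/10000 ≈ 0.764300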